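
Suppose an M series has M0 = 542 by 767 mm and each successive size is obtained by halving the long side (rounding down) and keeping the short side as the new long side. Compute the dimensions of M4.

M1: ⌊767/2⌋ × 542 = 383 × 542 mm
M2: ⌊542/2⌋ × 383 = 271 × 383 mm
M3: ⌊383/2⌋ × 271 = 191 × 271 mm
M4: ⌊271/2⌋ × 191 = 135 × 191 mm

135 × 191 mm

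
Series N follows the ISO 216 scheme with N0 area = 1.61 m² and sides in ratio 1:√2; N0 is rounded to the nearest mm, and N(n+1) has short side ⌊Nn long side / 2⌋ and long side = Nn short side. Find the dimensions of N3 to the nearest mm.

377 × 533 mm

Let N0's short side be w mm. w · w√2 = 1.61 m² = 1,610,000 mm², so w ≈ 1067.0 mm and w√2 ≈ 1508.9 mm → N0 = 1067 × 1509 mm.
N1: ⌊1509/2⌋ × 1067 = 754 × 1067 mm
N2: ⌊1067/2⌋ × 754 = 533 × 754 mm
N3: ⌊754/2⌋ × 533 = 377 × 533 mm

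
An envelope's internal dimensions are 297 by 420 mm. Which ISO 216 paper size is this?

Aspect ratio 420/297 ≈ 1.414 — close to the ISO √2 ≈ 1.414.
In the A-series (A0 area = 1 m²): A3 = 297 × 420 mm.

A3 (297 × 420 mm)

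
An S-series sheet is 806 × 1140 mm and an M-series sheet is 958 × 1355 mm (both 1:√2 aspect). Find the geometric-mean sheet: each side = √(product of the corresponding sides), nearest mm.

Short side: √(806 · 958) = √772148 ≈ 878.7 → 879 mm
Long side: √(1140 · 1355) = √1544700 ≈ 1242.9 → 1243 mm

879 × 1243 mm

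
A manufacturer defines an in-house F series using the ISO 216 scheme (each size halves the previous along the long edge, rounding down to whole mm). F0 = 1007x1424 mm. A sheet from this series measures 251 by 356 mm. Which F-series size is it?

F0: 1007 × 1424 mm
F1: 712 × 1007 mm
F2: 503 × 712 mm
F3: 356 × 503 mm
F4: 251 × 356 mm
F5: 178 × 251 mm
→ matches F4.

F4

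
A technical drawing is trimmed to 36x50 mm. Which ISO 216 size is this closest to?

A9 (37 × 52 mm)

Aspect ratio 50/36 ≈ 1.389 (ISO target is √2 ≈ 1.414).
In the A-series (A0 area = 1 m²): A9 = 37 × 52 mm.
Off by 3 mm total — nearest standard size.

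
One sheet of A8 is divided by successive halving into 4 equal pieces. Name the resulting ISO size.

4 = 2^2, so 2 halving steps.
A8 → A9 → … → A10 after 2 steps.

A10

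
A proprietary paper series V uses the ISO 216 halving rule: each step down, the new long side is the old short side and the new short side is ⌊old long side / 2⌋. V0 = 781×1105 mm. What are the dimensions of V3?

276 × 390 mm

V1: ⌊1105/2⌋ × 781 = 552 × 781 mm
V2: ⌊781/2⌋ × 552 = 390 × 552 mm
V3: ⌊552/2⌋ × 390 = 276 × 390 mm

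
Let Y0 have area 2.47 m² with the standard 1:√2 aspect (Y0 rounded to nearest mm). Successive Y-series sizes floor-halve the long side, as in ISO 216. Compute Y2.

Let Y0's short side be w mm. w · w√2 = 2.47 m² = 2,470,000 mm², so w ≈ 1321.6 mm and w√2 ≈ 1869.0 mm → Y0 = 1322 × 1869 mm.
Y1: ⌊1869/2⌋ × 1322 = 934 × 1322 mm
Y2: ⌊1322/2⌋ × 934 = 661 × 934 mm

661 × 934 mm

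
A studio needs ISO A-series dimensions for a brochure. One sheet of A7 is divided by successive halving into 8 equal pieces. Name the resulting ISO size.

8 = 2^3, so 3 halving steps.
A7 → A8 → … → A10 after 3 steps.

A10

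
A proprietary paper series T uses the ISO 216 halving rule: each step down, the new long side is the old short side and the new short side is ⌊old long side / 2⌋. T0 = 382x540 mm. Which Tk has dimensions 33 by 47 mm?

T0: 382 × 540 mm
T1: 270 × 382 mm
T2: 191 × 270 mm
T3: 135 × 191 mm
T4: 95 × 135 mm
T5: 67 × 95 mm
T6: 47 × 67 mm
T7: 33 × 47 mm
T8: 23 × 33 mm
→ matches T7.

T7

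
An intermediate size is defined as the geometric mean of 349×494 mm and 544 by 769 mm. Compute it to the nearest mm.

436 × 616 mm

Short side: √(349 · 544) = √189856 ≈ 435.7 → 436 mm
Long side: √(494 · 769) = √379886 ≈ 616.3 → 616 mm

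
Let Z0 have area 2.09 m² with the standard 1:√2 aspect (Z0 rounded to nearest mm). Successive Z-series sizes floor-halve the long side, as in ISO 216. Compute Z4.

Let Z0's short side be w mm. w · w√2 = 2.09 m² = 2,090,000 mm², so w ≈ 1215.7 mm and w√2 ≈ 1719.2 mm → Z0 = 1216 × 1719 mm.
Z1: ⌊1719/2⌋ × 1216 = 859 × 1216 mm
Z2: ⌊1216/2⌋ × 859 = 608 × 859 mm
Z3: ⌊859/2⌋ × 608 = 429 × 608 mm
Z4: ⌊608/2⌋ × 429 = 304 × 429 mm

304 × 429 mm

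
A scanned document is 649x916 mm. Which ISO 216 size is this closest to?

C1 (648 × 917 mm)

Aspect ratio 916/649 ≈ 1.411 — close to the ISO √2 ≈ 1.414.
In the C-series (envelope sizes, between A and B): C1 = 648 × 917 mm.
Off by 2 mm total — nearest standard size.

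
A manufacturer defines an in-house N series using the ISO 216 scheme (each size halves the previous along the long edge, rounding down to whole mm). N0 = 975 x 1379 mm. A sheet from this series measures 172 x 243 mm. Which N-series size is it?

N0: 975 × 1379 mm
N1: 689 × 975 mm
N2: 487 × 689 mm
N3: 344 × 487 mm
N4: 243 × 344 mm
N5: 172 × 243 mm
N6: 121 × 172 mm
→ matches N5.

N5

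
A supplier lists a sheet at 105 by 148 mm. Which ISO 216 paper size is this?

A6 (105 × 148 mm)

Aspect ratio 148/105 ≈ 1.410 — close to the ISO √2 ≈ 1.414.
In the A-series (A0 area = 1 m²): A6 = 105 × 148 mm.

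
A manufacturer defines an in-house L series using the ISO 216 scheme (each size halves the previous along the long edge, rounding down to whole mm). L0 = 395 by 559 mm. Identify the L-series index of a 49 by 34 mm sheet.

L7

L0: 395 × 559 mm
L1: 279 × 395 mm
L2: 197 × 279 mm
L3: 139 × 197 mm
L4: 98 × 139 mm
L5: 69 × 98 mm
L6: 49 × 69 mm
L7: 34 × 49 mm
L8: 24 × 34 mm
→ matches L7.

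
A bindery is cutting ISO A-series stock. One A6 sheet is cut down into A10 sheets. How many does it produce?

Each ISO step halves the sheet: 1 × A6 → 2 × A7 → 4 × A8 → 8 × A9 → …
From A6 to A10 is 4 halving steps: 2^4 = 16.

16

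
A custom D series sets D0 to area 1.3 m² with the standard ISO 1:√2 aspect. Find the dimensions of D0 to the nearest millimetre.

959 × 1356 mm

Let the short side be w mm. Then w · w√2 = 1.3 m² = 1,300,000 mm².
w² = 1,300,000/√2, so w ≈ 958.8 mm; long side = w√2 ≈ 1355.9 mm.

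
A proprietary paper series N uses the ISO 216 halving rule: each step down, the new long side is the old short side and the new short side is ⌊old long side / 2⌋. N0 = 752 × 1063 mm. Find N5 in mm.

132 × 188 mm

N1: ⌊1063/2⌋ × 752 = 531 × 752 mm
N2: ⌊752/2⌋ × 531 = 376 × 531 mm
N3: ⌊531/2⌋ × 376 = 265 × 376 mm
N4: ⌊376/2⌋ × 265 = 188 × 265 mm
N5: ⌊265/2⌋ × 188 = 132 × 188 mm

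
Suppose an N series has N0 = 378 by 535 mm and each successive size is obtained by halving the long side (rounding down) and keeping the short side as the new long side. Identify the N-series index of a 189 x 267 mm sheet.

N2

N0: 378 × 535 mm
N1: 267 × 378 mm
N2: 189 × 267 mm
N3: 133 × 189 mm
→ matches N2.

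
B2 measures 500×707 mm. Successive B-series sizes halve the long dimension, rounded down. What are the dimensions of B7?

B3: ⌊707/2⌋ × 500 = 353 × 500 mm
B4: ⌊500/2⌋ × 353 = 250 × 353 mm
B5: ⌊353/2⌋ × 250 = 176 × 250 mm
B6: ⌊250/2⌋ × 176 = 125 × 176 mm
B7: ⌊176/2⌋ × 125 = 88 × 125 mm

88 × 125 mm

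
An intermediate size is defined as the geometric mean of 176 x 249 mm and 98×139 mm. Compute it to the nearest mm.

Short side: √(176 · 98) = √17248 ≈ 131.3 → 131 mm
Long side: √(249 · 139) = √34611 ≈ 186.0 → 186 mm

131 × 186 mm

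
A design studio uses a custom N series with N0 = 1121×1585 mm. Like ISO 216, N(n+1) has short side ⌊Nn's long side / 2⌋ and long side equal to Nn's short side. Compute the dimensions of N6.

N1 = 792 × 1121 mm (from N0 by 1 halving).
N2: ⌊1121/2⌋ × 792 = 560 × 792 mm
N3: ⌊792/2⌋ × 560 = 396 × 560 mm
N4: ⌊560/2⌋ × 396 = 280 × 396 mm
N5: ⌊396/2⌋ × 280 = 198 × 280 mm
N6: ⌊280/2⌋ × 198 = 140 × 198 mm

140 × 198 mm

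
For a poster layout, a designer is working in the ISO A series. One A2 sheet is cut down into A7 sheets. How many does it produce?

32

A2 = 420 × 594 mm; A7 = 74 × 105 mm.
Each halving step doubles the count; 5 steps from A2 to A7.
2^5 = 32.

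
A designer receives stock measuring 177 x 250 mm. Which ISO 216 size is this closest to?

Aspect ratio 250/177 ≈ 1.412 — close to the ISO √2 ≈ 1.414.
In the B-series (B0 = 1000 × 1414 mm): B5 = 176 × 250 mm.
Off by 1 mm total — nearest standard size.

B5 (176 × 250 mm)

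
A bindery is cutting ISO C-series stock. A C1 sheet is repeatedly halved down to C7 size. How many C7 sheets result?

C1 = 648 × 917 mm; C7 = 81 × 114 mm.
Each halving step doubles the count; 6 steps from C1 to C7.
2^6 = 64.

64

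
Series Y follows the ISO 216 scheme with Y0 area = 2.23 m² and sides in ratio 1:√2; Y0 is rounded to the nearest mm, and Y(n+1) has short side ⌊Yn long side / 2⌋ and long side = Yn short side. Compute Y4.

Let Y0's short side be w mm. w · w√2 = 2.23 m² = 2,230,000 mm², so w ≈ 1255.7 mm and w√2 ≈ 1775.9 mm → Y0 = 1256 × 1776 mm.
Y1: ⌊1776/2⌋ × 1256 = 888 × 1256 mm
Y2: ⌊1256/2⌋ × 888 = 628 × 888 mm
Y3: ⌊888/2⌋ × 628 = 444 × 628 mm
Y4: ⌊628/2⌋ × 444 = 314 × 444 mm

314 × 444 mm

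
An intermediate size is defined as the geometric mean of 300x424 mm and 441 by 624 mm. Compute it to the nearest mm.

Short side: √(300 · 441) = √132300 ≈ 363.7 → 364 mm
Long side: √(424 · 624) = √264576 ≈ 514.4 → 514 mm

364 × 514 mm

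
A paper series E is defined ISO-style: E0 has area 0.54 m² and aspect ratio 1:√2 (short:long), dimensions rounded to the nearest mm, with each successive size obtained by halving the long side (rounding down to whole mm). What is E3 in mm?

Let E0's short side be w mm. w · w√2 = 0.54 m² = 540,000 mm², so w ≈ 617.9 mm and w√2 ≈ 873.9 mm → E0 = 618 × 874 mm.
E1: ⌊874/2⌋ × 618 = 437 × 618 mm
E2: ⌊618/2⌋ × 437 = 309 × 437 mm
E3: ⌊437/2⌋ × 309 = 218 × 309 mm

218 × 309 mm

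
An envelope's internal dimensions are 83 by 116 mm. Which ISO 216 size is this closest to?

C7 (81 × 114 mm)

Aspect ratio 116/83 ≈ 1.398 (ISO target is √2 ≈ 1.414).
In the C-series (envelope sizes, between A and B): C7 = 81 × 114 mm.
Off by 4 mm total — nearest standard size.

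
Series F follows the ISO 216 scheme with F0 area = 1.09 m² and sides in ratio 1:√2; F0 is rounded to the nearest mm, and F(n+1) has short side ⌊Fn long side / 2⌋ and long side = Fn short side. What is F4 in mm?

219 × 310 mm

Let F0's short side be w mm. w · w√2 = 1.09 m² = 1,090,000 mm², so w ≈ 877.9 mm and w√2 ≈ 1241.6 mm → F0 = 878 × 1242 mm.
F1: ⌊1242/2⌋ × 878 = 621 × 878 mm
F2: ⌊878/2⌋ × 621 = 439 × 621 mm
F3: ⌊621/2⌋ × 439 = 310 × 439 mm
F4: ⌊439/2⌋ × 310 = 219 × 310 mm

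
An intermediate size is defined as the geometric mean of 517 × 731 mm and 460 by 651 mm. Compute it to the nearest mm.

488 × 690 mm

Short side: √(517 · 460) = √237820 ≈ 487.7 → 488 mm
Long side: √(731 · 651) = √475881 ≈ 689.8 → 690 mm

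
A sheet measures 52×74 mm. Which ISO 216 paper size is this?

A8 (52 × 74 mm)

Aspect ratio 74/52 ≈ 1.423 — close to the ISO √2 ≈ 1.414.
In the A-series (A0 area = 1 m²): A8 = 52 × 74 mm.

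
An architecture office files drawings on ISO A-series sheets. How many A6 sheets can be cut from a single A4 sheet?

A4 = 210 × 297 mm; A6 = 105 × 148 mm.
Each halving step doubles the count; 2 steps from A4 to A6.
2^2 = 4.

4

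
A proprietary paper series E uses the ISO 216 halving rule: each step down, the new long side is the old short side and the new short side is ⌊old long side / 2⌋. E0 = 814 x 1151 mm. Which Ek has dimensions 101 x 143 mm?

E6

E0: 814 × 1151 mm
E1: 575 × 814 mm
E2: 407 × 575 mm
E3: 287 × 407 mm
E4: 203 × 287 mm
E5: 143 × 203 mm
E6: 101 × 143 mm
E7: 71 × 101 mm
→ matches E6.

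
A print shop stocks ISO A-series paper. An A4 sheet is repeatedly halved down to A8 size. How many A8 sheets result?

A4 = 210 × 297 mm; A8 = 52 × 74 mm.
Each halving step doubles the count; 4 steps from A4 to A8.
2^4 = 16.

16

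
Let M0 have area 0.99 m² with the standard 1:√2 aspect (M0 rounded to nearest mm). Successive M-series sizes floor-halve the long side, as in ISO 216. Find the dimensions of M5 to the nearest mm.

Let M0's short side be w mm. w · w√2 = 0.99 m² = 990,000 mm², so w ≈ 836.7 mm and w√2 ≈ 1183.2 mm → M0 = 837 × 1183 mm.
M1: ⌊1183/2⌋ × 837 = 591 × 837 mm
M2: ⌊837/2⌋ × 591 = 418 × 591 mm
M3: ⌊591/2⌋ × 418 = 295 × 418 mm
M4: ⌊418/2⌋ × 295 = 209 × 295 mm
M5: ⌊295/2⌋ × 209 = 147 × 209 mm

147 × 209 mm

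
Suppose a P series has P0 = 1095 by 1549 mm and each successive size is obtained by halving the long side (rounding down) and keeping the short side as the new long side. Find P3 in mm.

P1 = 774 × 1095 mm (from P0 by 1 halving).
P2: ⌊1095/2⌋ × 774 = 547 × 774 mm
P3: ⌊774/2⌋ × 547 = 387 × 547 mm

387 × 547 mm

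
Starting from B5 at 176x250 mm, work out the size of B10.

31 × 44 mm

B6: ⌊250/2⌋ × 176 = 125 × 176 mm
B7: ⌊176/2⌋ × 125 = 88 × 125 mm
B8: ⌊125/2⌋ × 88 = 62 × 88 mm
B9: ⌊88/2⌋ × 62 = 44 × 62 mm
B10: ⌊62/2⌋ × 44 = 31 × 44 mm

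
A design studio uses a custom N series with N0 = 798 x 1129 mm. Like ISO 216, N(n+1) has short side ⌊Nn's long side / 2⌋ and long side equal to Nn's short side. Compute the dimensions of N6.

99 × 141 mm

N1: ⌊1129/2⌋ × 798 = 564 × 798 mm
N2: ⌊798/2⌋ × 564 = 399 × 564 mm
N3: ⌊564/2⌋ × 399 = 282 × 399 mm
N4: ⌊399/2⌋ × 282 = 199 × 282 mm
N5: ⌊282/2⌋ × 199 = 141 × 199 mm
N6: ⌊199/2⌋ × 141 = 99 × 141 mm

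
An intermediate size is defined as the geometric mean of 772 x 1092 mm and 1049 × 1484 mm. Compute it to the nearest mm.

Short side: √(772 · 1049) = √809828 ≈ 899.9 → 900 mm
Long side: √(1092 · 1484) = √1620528 ≈ 1273.0 → 1273 mm

900 × 1273 mm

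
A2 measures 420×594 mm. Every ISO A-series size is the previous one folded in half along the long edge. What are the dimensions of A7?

74 × 105 mm

A3: ⌊594/2⌋ × 420 = 297 × 420 mm
A4: ⌊420/2⌋ × 297 = 210 × 297 mm
A5: ⌊297/2⌋ × 210 = 148 × 210 mm
A6: ⌊210/2⌋ × 148 = 105 × 148 mm
A7: ⌊148/2⌋ × 105 = 74 × 105 mm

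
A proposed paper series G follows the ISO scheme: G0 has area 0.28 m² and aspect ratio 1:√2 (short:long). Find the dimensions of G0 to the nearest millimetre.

Let the short side be w mm. Then w · w√2 = 0.28 m² = 280,000 mm².
w² = 280,000/√2, so w ≈ 445.0 mm; long side = w√2 ≈ 629.3 mm.

445 × 629 mm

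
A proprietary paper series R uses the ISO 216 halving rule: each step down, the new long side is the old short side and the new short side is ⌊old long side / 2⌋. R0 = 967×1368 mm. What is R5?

R1: ⌊1368/2⌋ × 967 = 684 × 967 mm
R2: ⌊967/2⌋ × 684 = 483 × 684 mm
R3: ⌊684/2⌋ × 483 = 342 × 483 mm
R4: ⌊483/2⌋ × 342 = 241 × 342 mm
R5: ⌊342/2⌋ × 241 = 171 × 241 mm

171 × 241 mm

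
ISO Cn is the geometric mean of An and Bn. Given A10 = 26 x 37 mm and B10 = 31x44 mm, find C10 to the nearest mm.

28 × 40 mm

Short side: √(26 · 31) = √806 ≈ 28.4 → 28 mm
Long side: √(37 · 44) = √1628 ≈ 40.3 → 40 mm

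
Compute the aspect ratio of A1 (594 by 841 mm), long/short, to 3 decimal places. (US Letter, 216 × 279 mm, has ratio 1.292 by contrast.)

841 / 594 = 1.416
ISO 216 targets √2 ≈ 1.414; the +0.002 deviation is from mm rounding.

1.416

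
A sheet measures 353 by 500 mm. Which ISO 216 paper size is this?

B3 (353 × 500 mm)

Aspect ratio 500/353 ≈ 1.416 — close to the ISO √2 ≈ 1.414.
In the B-series (B0 = 1000 × 1414 mm): B3 = 353 × 500 mm.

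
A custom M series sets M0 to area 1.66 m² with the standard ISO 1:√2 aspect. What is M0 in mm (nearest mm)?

1083 × 1532 mm

Let the short side be w mm. Then w · w√2 = 1.66 m² = 1,660,000 mm².
w² = 1,660,000/√2, so w ≈ 1083.4 mm; long side = w√2 ≈ 1532.2 mm.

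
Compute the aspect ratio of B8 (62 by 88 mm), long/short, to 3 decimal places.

1.419

88 / 62 = 1.419
ISO 216 targets √2 ≈ 1.414; the +0.005 deviation is from mm rounding.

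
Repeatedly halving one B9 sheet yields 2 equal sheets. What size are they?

B10

2 = 2^1, so 1 halving step.
B9 → B10 → … → B10 after 1 step.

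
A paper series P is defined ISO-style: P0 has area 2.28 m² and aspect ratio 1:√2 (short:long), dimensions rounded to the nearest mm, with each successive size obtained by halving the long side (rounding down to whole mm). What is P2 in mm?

Let P0's short side be w mm. w · w√2 = 2.28 m² = 2,280,000 mm², so w ≈ 1269.7 mm and w√2 ≈ 1795.7 mm → P0 = 1270 × 1796 mm.
P1: ⌊1796/2⌋ × 1270 = 898 × 1270 mm
P2: ⌊1270/2⌋ × 898 = 635 × 898 mm

635 × 898 mm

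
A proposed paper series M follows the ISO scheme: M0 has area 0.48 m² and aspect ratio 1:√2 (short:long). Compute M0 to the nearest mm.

583 × 824 mm

Let the short side be w mm. Then w · w√2 = 0.48 m² = 480,000 mm².
w² = 480,000/√2, so w ≈ 582.6 mm; long side = w√2 ≈ 823.9 mm.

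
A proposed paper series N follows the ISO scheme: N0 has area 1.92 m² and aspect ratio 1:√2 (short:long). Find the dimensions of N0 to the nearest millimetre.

Let the short side be w mm. Then w · w√2 = 1.92 m² = 1,920,000 mm².
w² = 1,920,000/√2, so w ≈ 1165.2 mm; long side = w√2 ≈ 1647.8 mm.

1165 × 1648 mm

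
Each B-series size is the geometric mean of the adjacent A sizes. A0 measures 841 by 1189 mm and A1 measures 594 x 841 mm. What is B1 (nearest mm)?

Short side: √(841 · 594) = √499554 ≈ 706.8 → 707 mm
Long side: √(1189 · 841) = √999949 ≈ 1000.0 → 1000 mm

707 × 1000 mm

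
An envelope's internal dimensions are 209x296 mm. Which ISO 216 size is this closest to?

A4 (210 × 297 mm)

Aspect ratio 296/209 ≈ 1.416 — close to the ISO √2 ≈ 1.414.
In the A-series (A0 area = 1 m²): A4 = 210 × 297 mm.
Off by 2 mm total — nearest standard size.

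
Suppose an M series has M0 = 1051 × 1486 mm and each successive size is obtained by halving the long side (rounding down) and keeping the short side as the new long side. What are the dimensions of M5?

M1: ⌊1486/2⌋ × 1051 = 743 × 1051 mm
M2: ⌊1051/2⌋ × 743 = 525 × 743 mm
M3: ⌊743/2⌋ × 525 = 371 × 525 mm
M4: ⌊525/2⌋ × 371 = 262 × 371 mm
M5: ⌊371/2⌋ × 262 = 185 × 262 mm

185 × 262 mm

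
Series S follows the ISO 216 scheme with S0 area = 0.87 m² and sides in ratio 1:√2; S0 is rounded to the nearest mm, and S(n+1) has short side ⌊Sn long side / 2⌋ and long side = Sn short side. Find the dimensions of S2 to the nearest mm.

Let S0's short side be w mm. w · w√2 = 0.87 m² = 870,000 mm², so w ≈ 784.3 mm and w√2 ≈ 1109.2 mm → S0 = 784 × 1109 mm.
S1: ⌊1109/2⌋ × 784 = 554 × 784 mm
S2: ⌊784/2⌋ × 554 = 392 × 554 mm

392 × 554 mm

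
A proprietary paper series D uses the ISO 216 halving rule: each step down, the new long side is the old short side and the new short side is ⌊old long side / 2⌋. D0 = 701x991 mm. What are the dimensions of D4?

175 × 247 mm

D1: ⌊991/2⌋ × 701 = 495 × 701 mm
D2: ⌊701/2⌋ × 495 = 350 × 495 mm
D3: ⌊495/2⌋ × 350 = 247 × 350 mm
D4: ⌊350/2⌋ × 247 = 175 × 247 mm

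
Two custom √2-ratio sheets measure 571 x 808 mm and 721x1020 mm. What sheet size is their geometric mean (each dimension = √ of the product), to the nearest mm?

Short side: √(571 · 721) = √411691 ≈ 641.6 → 642 mm
Long side: √(808 · 1020) = √824160 ≈ 907.8 → 908 mm

642 × 908 mm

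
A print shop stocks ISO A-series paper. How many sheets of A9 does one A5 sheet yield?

16

Each ISO step halves the sheet: 1 × A5 → 2 × A6 → 4 × A7 → 8 × A8 → …
From A5 to A9 is 4 halving steps: 2^4 = 16.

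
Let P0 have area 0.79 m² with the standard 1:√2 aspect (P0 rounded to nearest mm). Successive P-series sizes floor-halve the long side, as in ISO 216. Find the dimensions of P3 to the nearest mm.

264 × 373 mm

Let P0's short side be w mm. w · w√2 = 0.79 m² = 790,000 mm², so w ≈ 747.4 mm and w√2 ≈ 1057.0 mm → P0 = 747 × 1057 mm.
P1: ⌊1057/2⌋ × 747 = 528 × 747 mm
P2: ⌊747/2⌋ × 528 = 373 × 528 mm
P3: ⌊528/2⌋ × 373 = 264 × 373 mm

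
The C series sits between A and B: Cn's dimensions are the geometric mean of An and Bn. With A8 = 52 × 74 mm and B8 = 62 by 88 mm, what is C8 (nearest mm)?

57 × 81 mm

Short side: √(52 · 62) = √3224 ≈ 56.8 → 57 mm
Long side: √(74 · 88) = √6512 ≈ 80.7 → 81 mm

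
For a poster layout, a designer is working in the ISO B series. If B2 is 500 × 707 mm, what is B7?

88 × 125 mm

B3: ⌊707/2⌋ × 500 = 353 × 500 mm
B4: ⌊500/2⌋ × 353 = 250 × 353 mm
B5: ⌊353/2⌋ × 250 = 176 × 250 mm
B6: ⌊250/2⌋ × 176 = 125 × 176 mm
B7: ⌊176/2⌋ × 125 = 88 × 125 mm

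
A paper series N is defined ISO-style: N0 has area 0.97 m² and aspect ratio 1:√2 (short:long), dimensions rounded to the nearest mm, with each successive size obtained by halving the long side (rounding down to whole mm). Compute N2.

Let N0's short side be w mm. w · w√2 = 0.97 m² = 970,000 mm², so w ≈ 828.2 mm and w√2 ≈ 1171.2 mm → N0 = 828 × 1171 mm.
N1: ⌊1171/2⌋ × 828 = 585 × 828 mm
N2: ⌊828/2⌋ × 585 = 414 × 585 mm

414 × 585 mm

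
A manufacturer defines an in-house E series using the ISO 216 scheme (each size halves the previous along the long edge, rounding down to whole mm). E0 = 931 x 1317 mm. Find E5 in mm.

164 × 232 mm

E1 = 658 × 931 mm (from E0 by 1 halving).
E2: ⌊931/2⌋ × 658 = 465 × 658 mm
E3: ⌊658/2⌋ × 465 = 329 × 465 mm
E4: ⌊465/2⌋ × 329 = 232 × 329 mm
E5: ⌊329/2⌋ × 232 = 164 × 232 mm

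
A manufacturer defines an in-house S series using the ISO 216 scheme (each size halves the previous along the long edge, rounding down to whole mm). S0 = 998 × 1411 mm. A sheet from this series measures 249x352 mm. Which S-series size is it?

S4

S0: 998 × 1411 mm
S1: 705 × 998 mm
S2: 499 × 705 mm
S3: 352 × 499 mm
S4: 249 × 352 mm
S5: 176 × 249 mm
→ matches S4.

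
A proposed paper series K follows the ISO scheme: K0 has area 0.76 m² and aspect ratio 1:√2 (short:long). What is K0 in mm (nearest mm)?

Let the short side be w mm. Then w · w√2 = 0.76 m² = 760,000 mm².
w² = 760,000/√2, so w ≈ 733.1 mm; long side = w√2 ≈ 1036.7 mm.

733 × 1037 mm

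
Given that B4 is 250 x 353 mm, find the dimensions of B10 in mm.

31 × 44 mm

B5: ⌊353/2⌋ × 250 = 176 × 250 mm
B6: ⌊250/2⌋ × 176 = 125 × 176 mm
B7: ⌊176/2⌋ × 125 = 88 × 125 mm
B8: ⌊125/2⌋ × 88 = 62 × 88 mm
B9: ⌊88/2⌋ × 62 = 44 × 62 mm
B10: ⌊62/2⌋ × 44 = 31 × 44 mm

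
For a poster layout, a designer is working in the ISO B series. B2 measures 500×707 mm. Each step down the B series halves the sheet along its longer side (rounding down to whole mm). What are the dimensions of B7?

88 × 125 mm

B3: ⌊707/2⌋ × 500 = 353 × 500 mm
B4: ⌊500/2⌋ × 353 = 250 × 353 mm
B5: ⌊353/2⌋ × 250 = 176 × 250 mm
B6: ⌊250/2⌋ × 176 = 125 × 176 mm
B7: ⌊176/2⌋ × 125 = 88 × 125 mm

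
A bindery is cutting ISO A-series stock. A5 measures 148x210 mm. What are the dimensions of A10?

26 × 37 mm

A6: ⌊210/2⌋ × 148 = 105 × 148 mm
A7: ⌊148/2⌋ × 105 = 74 × 105 mm
A8: ⌊105/2⌋ × 74 = 52 × 74 mm
A9: ⌊74/2⌋ × 52 = 37 × 52 mm
A10: ⌊52/2⌋ × 37 = 26 × 37 mm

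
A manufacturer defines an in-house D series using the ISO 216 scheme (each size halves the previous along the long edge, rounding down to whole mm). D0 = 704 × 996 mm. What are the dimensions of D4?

D1: ⌊996/2⌋ × 704 = 498 × 704 mm
D2: ⌊704/2⌋ × 498 = 352 × 498 mm
D3: ⌊498/2⌋ × 352 = 249 × 352 mm
D4: ⌊352/2⌋ × 249 = 176 × 249 mm

176 × 249 mm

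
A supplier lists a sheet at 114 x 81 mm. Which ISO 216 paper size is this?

C7 (81 × 114 mm)

Aspect ratio 114/81 ≈ 1.407 — close to the ISO √2 ≈ 1.414.
In the C-series (envelope sizes, between A and B): C7 = 81 × 114 mm.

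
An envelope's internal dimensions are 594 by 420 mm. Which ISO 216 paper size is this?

Aspect ratio 594/420 ≈ 1.414 — close to the ISO √2 ≈ 1.414.
In the A-series (A0 area = 1 m²): A2 = 420 × 594 mm.

A2 (420 × 594 mm)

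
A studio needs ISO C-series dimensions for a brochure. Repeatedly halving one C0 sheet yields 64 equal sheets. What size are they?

C6

64 = 2^6, so 6 halving steps.
C0 → C1 → … → C6 after 6 steps.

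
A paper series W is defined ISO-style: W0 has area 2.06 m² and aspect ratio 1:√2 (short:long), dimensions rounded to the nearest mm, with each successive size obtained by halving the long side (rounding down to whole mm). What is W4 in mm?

301 × 426 mm

Let W0's short side be w mm. w · w√2 = 2.06 m² = 2,060,000 mm², so w ≈ 1206.9 mm and w√2 ≈ 1706.8 mm → W0 = 1207 × 1707 mm.
W1: ⌊1707/2⌋ × 1207 = 853 × 1207 mm
W2: ⌊1207/2⌋ × 853 = 603 × 853 mm
W3: ⌊853/2⌋ × 603 = 426 × 603 mm
W4: ⌊603/2⌋ × 426 = 301 × 426 mm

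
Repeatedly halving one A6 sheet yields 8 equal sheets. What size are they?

8 = 2^3, so 3 halving steps.
A6 → A7 → … → A9 after 3 steps.

A9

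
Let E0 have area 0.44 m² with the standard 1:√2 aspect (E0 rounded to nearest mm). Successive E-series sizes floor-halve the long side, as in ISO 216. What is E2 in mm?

Let E0's short side be w mm. w · w√2 = 0.44 m² = 440,000 mm², so w ≈ 557.8 mm and w√2 ≈ 788.8 mm → E0 = 558 × 789 mm.
E1: ⌊789/2⌋ × 558 = 394 × 558 mm
E2: ⌊558/2⌋ × 394 = 279 × 394 mm

279 × 394 mm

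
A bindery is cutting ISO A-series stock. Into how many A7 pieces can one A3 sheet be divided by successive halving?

16

Each ISO step halves the sheet: 1 × A3 → 2 × A4 → 4 × A5 → 8 × A6 → …
From A3 to A7 is 4 halving steps: 2^4 = 16.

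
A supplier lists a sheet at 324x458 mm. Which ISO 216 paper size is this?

Aspect ratio 458/324 ≈ 1.414 — close to the ISO √2 ≈ 1.414.
In the C-series (envelope sizes, between A and B): C3 = 324 × 458 mm.

C3 (324 × 458 mm)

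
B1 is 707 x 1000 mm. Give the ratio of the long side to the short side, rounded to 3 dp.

1000 / 707 = 1.414
Matches √2 ≈ 1.414 — the ISO 216 defining ratio.

1.414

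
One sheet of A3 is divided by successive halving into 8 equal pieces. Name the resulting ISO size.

8 = 2^3, so 3 halving steps.
A3 → A4 → … → A6 after 3 steps.

A6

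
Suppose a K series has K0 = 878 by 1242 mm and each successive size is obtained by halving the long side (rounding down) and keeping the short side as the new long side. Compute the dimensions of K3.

K1: ⌊1242/2⌋ × 878 = 621 × 878 mm
K2: ⌊878/2⌋ × 621 = 439 × 621 mm
K3: ⌊621/2⌋ × 439 = 310 × 439 mm

310 × 439 mm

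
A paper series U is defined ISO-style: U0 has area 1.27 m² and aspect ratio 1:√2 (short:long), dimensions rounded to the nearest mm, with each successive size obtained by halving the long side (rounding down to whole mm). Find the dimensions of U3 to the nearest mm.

335 × 474 mm

Let U0's short side be w mm. w · w√2 = 1.27 m² = 1,270,000 mm², so w ≈ 947.6 mm and w√2 ≈ 1340.2 mm → U0 = 948 × 1340 mm.
U1: ⌊1340/2⌋ × 948 = 670 × 948 mm
U2: ⌊948/2⌋ × 670 = 474 × 670 mm
U3: ⌊670/2⌋ × 474 = 335 × 474 mm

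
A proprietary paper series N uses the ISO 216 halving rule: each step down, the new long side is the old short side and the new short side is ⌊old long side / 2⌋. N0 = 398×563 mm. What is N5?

70 × 99 mm

N1: ⌊563/2⌋ × 398 = 281 × 398 mm
N2: ⌊398/2⌋ × 281 = 199 × 281 mm
N3: ⌊281/2⌋ × 199 = 140 × 199 mm
N4: ⌊199/2⌋ × 140 = 99 × 140 mm
N5: ⌊140/2⌋ × 99 = 70 × 99 mm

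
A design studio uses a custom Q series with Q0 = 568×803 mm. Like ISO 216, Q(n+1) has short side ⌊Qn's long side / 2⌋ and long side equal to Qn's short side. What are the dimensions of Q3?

200 × 284 mm

Q1: ⌊803/2⌋ × 568 = 401 × 568 mm
Q2: ⌊568/2⌋ × 401 = 284 × 401 mm
Q3: ⌊401/2⌋ × 284 = 200 × 284 mm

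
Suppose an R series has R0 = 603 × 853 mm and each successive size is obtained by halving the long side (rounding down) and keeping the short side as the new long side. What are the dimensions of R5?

106 × 150 mm

R1: ⌊853/2⌋ × 603 = 426 × 603 mm
R2: ⌊603/2⌋ × 426 = 301 × 426 mm
R3: ⌊426/2⌋ × 301 = 213 × 301 mm
R4: ⌊301/2⌋ × 213 = 150 × 213 mm
R5: ⌊213/2⌋ × 150 = 106 × 150 mm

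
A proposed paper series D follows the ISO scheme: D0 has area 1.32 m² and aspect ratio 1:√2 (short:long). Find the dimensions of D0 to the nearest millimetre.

Let the short side be w mm. Then w · w√2 = 1.32 m² = 1,320,000 mm².
w² = 1,320,000/√2, so w ≈ 966.1 mm; long side = w√2 ≈ 1366.3 mm.

966 × 1366 mm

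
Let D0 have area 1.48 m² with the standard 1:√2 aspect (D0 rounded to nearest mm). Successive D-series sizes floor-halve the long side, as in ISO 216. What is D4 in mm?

255 × 361 mm

Let D0's short side be w mm. w · w√2 = 1.48 m² = 1,480,000 mm², so w ≈ 1023.0 mm and w√2 ≈ 1446.7 mm → D0 = 1023 × 1447 mm.
D1: ⌊1447/2⌋ × 1023 = 723 × 1023 mm
D2: ⌊1023/2⌋ × 723 = 511 × 723 mm
D3: ⌊723/2⌋ × 511 = 361 × 511 mm
D4: ⌊511/2⌋ × 361 = 255 × 361 mm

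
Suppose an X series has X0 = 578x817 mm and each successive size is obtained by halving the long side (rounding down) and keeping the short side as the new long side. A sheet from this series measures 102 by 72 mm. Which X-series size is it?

X0: 578 × 817 mm
X1: 408 × 578 mm
X2: 289 × 408 mm
X3: 204 × 289 mm
X4: 144 × 204 mm
X5: 102 × 144 mm
X6: 72 × 102 mm
X7: 51 × 72 mm
→ matches X6.

X6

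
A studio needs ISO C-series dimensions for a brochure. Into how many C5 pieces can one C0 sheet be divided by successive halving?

32

C0 = 917 × 1297 mm; C5 = 162 × 229 mm.
Each halving step doubles the count; 5 steps from C0 to C5.
2^5 = 32.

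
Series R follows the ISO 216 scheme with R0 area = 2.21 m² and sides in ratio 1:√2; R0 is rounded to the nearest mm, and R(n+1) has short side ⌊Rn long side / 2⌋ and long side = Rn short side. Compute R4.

312 × 442 mm

Let R0's short side be w mm. w · w√2 = 2.21 m² = 2,210,000 mm², so w ≈ 1250.1 mm and w√2 ≈ 1767.9 mm → R0 = 1250 × 1768 mm.
R1: ⌊1768/2⌋ × 1250 = 884 × 1250 mm
R2: ⌊1250/2⌋ × 884 = 625 × 884 mm
R3: ⌊884/2⌋ × 625 = 442 × 625 mm
R4: ⌊625/2⌋ × 442 = 312 × 442 mm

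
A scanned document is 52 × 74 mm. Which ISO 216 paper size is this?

Aspect ratio 74/52 ≈ 1.423 — close to the ISO √2 ≈ 1.414.
In the A-series (A0 area = 1 m²): A8 = 52 × 74 mm.

A8 (52 × 74 mm)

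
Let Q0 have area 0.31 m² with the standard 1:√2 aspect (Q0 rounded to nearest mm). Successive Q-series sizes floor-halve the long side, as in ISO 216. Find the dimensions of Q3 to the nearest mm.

Let Q0's short side be w mm. w · w√2 = 0.31 m² = 310,000 mm², so w ≈ 468.2 mm and w√2 ≈ 662.1 mm → Q0 = 468 × 662 mm.
Q1: ⌊662/2⌋ × 468 = 331 × 468 mm
Q2: ⌊468/2⌋ × 331 = 234 × 331 mm
Q3: ⌊331/2⌋ × 234 = 165 × 234 mm

165 × 234 mm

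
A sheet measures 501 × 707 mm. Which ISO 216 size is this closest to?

B2 (500 × 707 mm)

Aspect ratio 707/501 ≈ 1.411 — close to the ISO √2 ≈ 1.414.
In the B-series (B0 = 1000 × 1414 mm): B2 = 500 × 707 mm.
Off by 1 mm total — nearest standard size.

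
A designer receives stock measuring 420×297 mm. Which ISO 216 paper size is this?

Aspect ratio 420/297 ≈ 1.414 — close to the ISO √2 ≈ 1.414.
In the A-series (A0 area = 1 m²): A3 = 297 × 420 mm.

A3 (297 × 420 mm)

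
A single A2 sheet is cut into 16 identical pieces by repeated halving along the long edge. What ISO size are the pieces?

16 = 2^4, so 4 halving steps.
A2 → A3 → … → A6 after 4 steps.

A6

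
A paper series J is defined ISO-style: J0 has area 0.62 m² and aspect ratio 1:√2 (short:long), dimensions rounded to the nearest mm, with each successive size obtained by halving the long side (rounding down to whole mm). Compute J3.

234 × 331 mm

Let J0's short side be w mm. w · w√2 = 0.62 m² = 620,000 mm², so w ≈ 662.1 mm and w√2 ≈ 936.4 mm → J0 = 662 × 936 mm.
J1: ⌊936/2⌋ × 662 = 468 × 662 mm
J2: ⌊662/2⌋ × 468 = 331 × 468 mm
J3: ⌊468/2⌋ × 331 = 234 × 331 mm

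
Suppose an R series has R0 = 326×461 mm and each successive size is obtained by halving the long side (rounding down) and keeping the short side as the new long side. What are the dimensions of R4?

81 × 115 mm

R1: ⌊461/2⌋ × 326 = 230 × 326 mm
R2: ⌊326/2⌋ × 230 = 163 × 230 mm
R3: ⌊230/2⌋ × 163 = 115 × 163 mm
R4: ⌊163/2⌋ × 115 = 81 × 115 mm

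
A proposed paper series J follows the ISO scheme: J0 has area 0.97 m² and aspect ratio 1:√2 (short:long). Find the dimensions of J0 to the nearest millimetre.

828 × 1171 mm

Let the short side be w mm. Then w · w√2 = 0.97 m² = 970,000 mm².
w² = 970,000/√2, so w ≈ 828.2 mm; long side = w√2 ≈ 1171.2 mm.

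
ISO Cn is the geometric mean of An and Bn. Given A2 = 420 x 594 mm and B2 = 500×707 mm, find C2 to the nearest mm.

458 × 648 mm

Short side: √(420 · 500) = √210000 ≈ 458.3 → 458 mm
Long side: √(594 · 707) = √419958 ≈ 648.0 → 648 mm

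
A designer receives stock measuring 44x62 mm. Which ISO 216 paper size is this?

B9 (44 × 62 mm)

Aspect ratio 62/44 ≈ 1.409 — close to the ISO √2 ≈ 1.414.
In the B-series (B0 = 1000 × 1414 mm): B9 = 44 × 62 mm.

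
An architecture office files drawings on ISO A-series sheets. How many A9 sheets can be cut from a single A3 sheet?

64

A3 = 297 × 420 mm; A9 = 37 × 52 mm.
Each halving step doubles the count; 6 steps from A3 to A9.
2^6 = 64.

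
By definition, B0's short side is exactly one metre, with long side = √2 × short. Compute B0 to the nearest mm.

1000 × 1414 mm

Short side = 1000 mm; long side = 1000√2 ≈ 1414.2 mm.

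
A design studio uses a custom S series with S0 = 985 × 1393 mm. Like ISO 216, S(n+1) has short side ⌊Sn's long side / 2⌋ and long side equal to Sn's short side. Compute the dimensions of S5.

174 × 246 mm

S1: ⌊1393/2⌋ × 985 = 696 × 985 mm
S2: ⌊985/2⌋ × 696 = 492 × 696 mm
S3: ⌊696/2⌋ × 492 = 348 × 492 mm
S4: ⌊492/2⌋ × 348 = 246 × 348 mm
S5: ⌊348/2⌋ × 246 = 174 × 246 mm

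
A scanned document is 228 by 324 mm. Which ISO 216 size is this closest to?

C4 (229 × 324 mm)

Aspect ratio 324/228 ≈ 1.421 — close to the ISO √2 ≈ 1.414.
In the C-series (envelope sizes, between A and B): C4 = 229 × 324 mm.
Off by 1 mm total — nearest standard size.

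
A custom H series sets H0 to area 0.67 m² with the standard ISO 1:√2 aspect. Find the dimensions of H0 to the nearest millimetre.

Let the short side be w mm. Then w · w√2 = 0.67 m² = 670,000 mm².
w² = 670,000/√2, so w ≈ 688.3 mm; long side = w√2 ≈ 973.4 mm.

688 × 973 mm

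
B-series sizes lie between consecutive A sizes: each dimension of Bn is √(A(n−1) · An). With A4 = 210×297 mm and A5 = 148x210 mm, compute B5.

Short side: √(210 · 148) = √31080 ≈ 176.3 → 176 mm
Long side: √(297 · 210) = √62370 ≈ 249.7 → 250 mm

176 × 250 mm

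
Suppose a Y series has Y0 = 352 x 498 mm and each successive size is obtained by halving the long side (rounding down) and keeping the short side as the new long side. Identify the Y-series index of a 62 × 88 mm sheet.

Y5

Y0: 352 × 498 mm
Y1: 249 × 352 mm
Y2: 176 × 249 mm
Y3: 124 × 176 mm
Y4: 88 × 124 mm
Y5: 62 × 88 mm
Y6: 44 × 62 mm
→ matches Y5.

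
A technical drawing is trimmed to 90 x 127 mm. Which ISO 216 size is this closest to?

B7 (88 × 125 mm)

Aspect ratio 127/90 ≈ 1.411 — close to the ISO √2 ≈ 1.414.
In the B-series (B0 = 1000 × 1414 mm): B7 = 88 × 125 mm.
Off by 4 mm total — nearest standard size.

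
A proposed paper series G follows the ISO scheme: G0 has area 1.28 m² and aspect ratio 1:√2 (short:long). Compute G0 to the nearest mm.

951 × 1345 mm

Let the short side be w mm. Then w · w√2 = 1.28 m² = 1,280,000 mm².
w² = 1,280,000/√2, so w ≈ 951.4 mm; long side = w√2 ≈ 1345.4 mm.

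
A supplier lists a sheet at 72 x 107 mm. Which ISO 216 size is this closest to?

A7 (74 × 105 mm)

Aspect ratio 107/72 ≈ 1.486 (ISO target is √2 ≈ 1.414).
In the A-series (A0 area = 1 m²): A7 = 74 × 105 mm.
Off by 4 mm total — nearest standard size.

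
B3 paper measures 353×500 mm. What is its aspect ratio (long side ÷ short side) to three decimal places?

1.416

500 / 353 = 1.416
ISO 216 targets √2 ≈ 1.414; the +0.002 deviation is from mm rounding.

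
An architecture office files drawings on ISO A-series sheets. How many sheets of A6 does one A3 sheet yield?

Each ISO step halves the sheet: 1 × A3 → 2 × A4 → 4 × A5 → 8 × A6
From A3 to A6 is 3 halving steps: 2^3 = 8.

8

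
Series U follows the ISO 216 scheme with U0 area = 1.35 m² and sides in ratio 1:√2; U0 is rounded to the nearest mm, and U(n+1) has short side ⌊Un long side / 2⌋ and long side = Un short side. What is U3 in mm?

Let U0's short side be w mm. w · w√2 = 1.35 m² = 1,350,000 mm², so w ≈ 977.0 mm and w√2 ≈ 1381.7 mm → U0 = 977 × 1382 mm.
U1: ⌊1382/2⌋ × 977 = 691 × 977 mm
U2: ⌊977/2⌋ × 691 = 488 × 691 mm
U3: ⌊691/2⌋ × 488 = 345 × 488 mm

345 × 488 mm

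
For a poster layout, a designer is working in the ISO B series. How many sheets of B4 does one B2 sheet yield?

4

B2 = 500 × 707 mm; B4 = 250 × 353 mm.
Each halving step doubles the count; 2 steps from B2 to B4.
2^2 = 4.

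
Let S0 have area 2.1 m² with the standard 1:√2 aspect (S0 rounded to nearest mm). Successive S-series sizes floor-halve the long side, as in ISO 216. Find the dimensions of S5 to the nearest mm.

215 × 304 mm

Let S0's short side be w mm. w · w√2 = 2.1 m² = 2,100,000 mm², so w ≈ 1218.6 mm and w√2 ≈ 1723.3 mm → S0 = 1219 × 1723 mm.
S1: ⌊1723/2⌋ × 1219 = 861 × 1219 mm
S2: ⌊1219/2⌋ × 861 = 609 × 861 mm
S3: ⌊861/2⌋ × 609 = 430 × 609 mm
S4: ⌊609/2⌋ × 430 = 304 × 430 mm
S5: ⌊430/2⌋ × 304 = 215 × 304 mm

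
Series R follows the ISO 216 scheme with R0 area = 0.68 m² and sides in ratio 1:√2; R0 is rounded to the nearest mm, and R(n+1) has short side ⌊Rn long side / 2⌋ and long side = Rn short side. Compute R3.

245 × 346 mm

Let R0's short side be w mm. w · w√2 = 0.68 m² = 680,000 mm², so w ≈ 693.4 mm and w√2 ≈ 980.6 mm → R0 = 693 × 981 mm.
R1: ⌊981/2⌋ × 693 = 490 × 693 mm
R2: ⌊693/2⌋ × 490 = 346 × 490 mm
R3: ⌊490/2⌋ × 346 = 245 × 346 mm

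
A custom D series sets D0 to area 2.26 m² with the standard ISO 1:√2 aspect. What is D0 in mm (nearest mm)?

Let the short side be w mm. Then w · w√2 = 2.26 m² = 2,260,000 mm².
w² = 2,260,000/√2, so w ≈ 1264.1 mm; long side = w√2 ≈ 1787.8 mm.

1264 × 1788 mm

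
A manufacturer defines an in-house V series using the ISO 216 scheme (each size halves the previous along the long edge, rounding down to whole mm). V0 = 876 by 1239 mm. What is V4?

219 × 309 mm

V1: ⌊1239/2⌋ × 876 = 619 × 876 mm
V2: ⌊876/2⌋ × 619 = 438 × 619 mm
V3: ⌊619/2⌋ × 438 = 309 × 438 mm
V4: ⌊438/2⌋ × 309 = 219 × 309 mm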